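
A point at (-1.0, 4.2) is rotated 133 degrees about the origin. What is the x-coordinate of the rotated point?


x' = x*cos(theta) - y*sin(theta)
cos(133 deg) = -0.682, sin(133 deg) = 0.7314
x' = -1.0 * -0.682 - 4.2 * 0.7314
= 0.682 - 3.0717
= -2.3897


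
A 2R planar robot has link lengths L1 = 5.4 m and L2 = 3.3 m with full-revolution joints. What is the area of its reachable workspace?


r_max = L1 + L2 = 8.7 m
r_min = |L1 - L2| = 2.1 m
Area = pi*(r_max^2 - r_min^2)
= pi*(75.69 - 4.41)
= pi * 71.28
= 223.9327 m^2


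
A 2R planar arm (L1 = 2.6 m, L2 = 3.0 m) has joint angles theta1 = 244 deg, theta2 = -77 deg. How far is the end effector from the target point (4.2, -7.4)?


End effector via forward kinematics:
x = L1*cos(t1) + L2*cos(t1+t2) = -4.0629
y = L1*sin(t1) + L2*sin(t1+t2) = -1.662
Distance to target:
d = sqrt((4.2 - -4.0629)^2 + (-7.4 - -1.662)^2)
= sqrt(68.2751 + 32.9245)
= 10.0598 m


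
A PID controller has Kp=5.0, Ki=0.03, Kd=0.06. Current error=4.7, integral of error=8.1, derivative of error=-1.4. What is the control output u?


u = Kp*e + Ki*int(e) + Kd*de/dt
= 5.0*4.7 + 0.03*8.1 + 0.06*(-1.4)
= 23.5 + 0.243 + -0.084
= 23.659


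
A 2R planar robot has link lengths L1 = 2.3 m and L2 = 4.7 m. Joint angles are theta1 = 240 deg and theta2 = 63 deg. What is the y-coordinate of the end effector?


Convert angles to radians: theta1 = 4.1888, theta2 = 1.0996
y = L1*sin(theta1) + L2*sin(theta1+theta2)
y = -1.9919 + -3.9418
y = -5.9336


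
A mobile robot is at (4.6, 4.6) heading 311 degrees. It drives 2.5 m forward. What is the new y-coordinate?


y_new = y0 + d*sin(theta)
= 4.6 + 2.5*sin(311)
= 4.6 + -1.8868
= 2.7132


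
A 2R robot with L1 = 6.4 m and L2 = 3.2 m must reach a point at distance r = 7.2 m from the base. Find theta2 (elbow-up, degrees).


cos(theta2) = (r^2 - L1^2 - L2^2) / (2*L1*L2)
cos(theta2) = (51.84 - 40.96 - 10.24) / 40.96
cos(theta2) = 0.015625
theta2 = 89.1047 degrees


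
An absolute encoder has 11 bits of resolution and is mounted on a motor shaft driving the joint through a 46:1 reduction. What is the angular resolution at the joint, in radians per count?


counts = 2^11 = 2048
effective counts at joint = 2048 * 46 = 94208
resolution = 2*pi / 94208
= 6.6695e-05 rad/count


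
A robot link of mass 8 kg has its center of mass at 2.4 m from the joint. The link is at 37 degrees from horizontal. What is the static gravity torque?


tau = m*g*L*cos(angle)
= 8 * 9.81 * 2.4 * cos(37 deg)
= 8 * 9.81 * 2.4 * 0.7986
= 150.4246 Nm


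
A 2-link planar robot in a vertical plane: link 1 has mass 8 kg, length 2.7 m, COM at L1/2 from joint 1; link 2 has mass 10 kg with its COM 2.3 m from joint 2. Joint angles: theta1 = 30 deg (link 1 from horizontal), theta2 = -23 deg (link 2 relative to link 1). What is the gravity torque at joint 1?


Horizontal distance from joint 1 to link-1 COM:
  x_c1 = (L1/2)*cos(t1) = 1.35 * 0.866 = 1.1691 m
Horizontal distance from joint 1 to link-2 COM:
  x_c2 = L1*cos(t1) + Lc2*cos(t1+t2)
       = 2.7*0.866 + 2.3*0.9925 = 4.6211 m
tau1 = m1*g*x_c1 + m2*g*x_c2
     = 8*9.81*1.1691 + 10*9.81*4.6211
     = 91.7537 + 453.3323
     = 545.086 Nm


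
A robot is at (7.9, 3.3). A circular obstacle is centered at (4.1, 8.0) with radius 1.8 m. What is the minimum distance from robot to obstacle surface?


center_dist = sqrt((7.9-4.1)^2 + (3.3-8.0)^2)
= sqrt(14.44 + 22.09)
= 6.044
min_dist = center_dist - radius = 6.044 - 1.8 = 4.244 m


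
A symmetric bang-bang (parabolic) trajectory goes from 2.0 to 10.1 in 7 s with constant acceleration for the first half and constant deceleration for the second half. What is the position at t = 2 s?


Symmetric rest-to-rest: each phase covers (pf-p0)/2 in time T/2. 0.5*a*(T/2)^2 = (pf-p0)/2 => a = 4*(pf-p0)/T^2
a = 4*(10.1-2.0)/7^2 = 0.6612
t = 2 is in the acceleration phase (t <= T/2).
p = p0 + 0.5*a*t^2 = 2.0 + 0.5*0.6612*2^2
= 3.3224


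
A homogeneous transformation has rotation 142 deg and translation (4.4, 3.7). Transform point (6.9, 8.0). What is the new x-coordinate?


x' = cos(theta)*px - sin(theta)*py + tx
= -0.788*6.9 - 0.6157*8.0 + 4.4
= -5.9626


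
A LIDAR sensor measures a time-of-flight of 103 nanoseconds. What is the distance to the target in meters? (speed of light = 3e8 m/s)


tof = 103 ns = 1.03e-07 s
dist = c * tof / 2
= 3e8 * 1.03e-07 / 2
= 15.45 m


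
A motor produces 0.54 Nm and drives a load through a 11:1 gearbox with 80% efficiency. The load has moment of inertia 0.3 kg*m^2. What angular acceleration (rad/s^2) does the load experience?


tau_out = tau_motor * N * eta
= 0.54 * 11 * 0.8 = 4.752 Nm
alpha = tau_out / I = 4.752 / 0.3
= 15.84 rad/s^2


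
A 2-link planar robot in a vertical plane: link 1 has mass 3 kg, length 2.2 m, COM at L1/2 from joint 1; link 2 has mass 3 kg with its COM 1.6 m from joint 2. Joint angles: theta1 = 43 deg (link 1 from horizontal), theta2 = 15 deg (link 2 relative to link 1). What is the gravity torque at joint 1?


Horizontal distance from joint 1 to link-1 COM:
  x_c1 = (L1/2)*cos(t1) = 1.1 * 0.7314 = 0.8045 m
Horizontal distance from joint 1 to link-2 COM:
  x_c2 = L1*cos(t1) + Lc2*cos(t1+t2)
       = 2.2*0.7314 + 1.6*0.5299 = 2.4568 m
tau1 = m1*g*x_c1 + m2*g*x_c2
     = 3*9.81*0.8045 + 3*9.81*2.4568
     = 23.6761 + 72.3051
     = 95.9812 Nm


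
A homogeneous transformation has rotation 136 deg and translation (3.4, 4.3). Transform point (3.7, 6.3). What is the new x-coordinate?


x' = cos(theta)*px - sin(theta)*py + tx
= -0.7193*3.7 - 0.6947*6.3 + 3.4
= -3.6379


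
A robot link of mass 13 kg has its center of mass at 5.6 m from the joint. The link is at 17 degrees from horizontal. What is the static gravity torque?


tau = m*g*L*cos(angle)
= 13 * 9.81 * 5.6 * cos(17 deg)
= 13 * 9.81 * 5.6 * 0.9563
= 682.9623 Nm


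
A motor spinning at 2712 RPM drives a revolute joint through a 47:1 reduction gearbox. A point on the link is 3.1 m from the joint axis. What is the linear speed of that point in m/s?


omega_motor = 2712 * 2*pi/60 = 284.0 rad/s
omega_joint = omega_motor / 47 = 6.0426 rad/s
v = omega_joint * r = 6.0426 * 3.1
= 18.7319 m/s


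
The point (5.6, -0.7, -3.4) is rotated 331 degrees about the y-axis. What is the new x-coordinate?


Rotation about y-axis: x' = x*cos(theta) + z*sin(theta)
= 5.6 * 0.8746 + -3.4 * -0.4848
= 6.5462


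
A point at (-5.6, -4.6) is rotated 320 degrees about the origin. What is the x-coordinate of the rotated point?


x' = x*cos(theta) - y*sin(theta)
cos(320 deg) = 0.766, sin(320 deg) = -0.6428
x' = -5.6 * 0.766 - -4.6 * -0.6428
= -4.2898 - 2.9568
= -7.2467


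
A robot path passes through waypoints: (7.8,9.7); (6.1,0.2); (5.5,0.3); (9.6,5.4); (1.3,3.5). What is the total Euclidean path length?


Segment lengths:
  seg1 = sqrt((-1.7)^2 + (-9.5)^2) = 9.6509
  seg2 = sqrt((-0.6)^2 + (0.1)^2) = 0.6083
  seg3 = sqrt((4.1)^2 + (5.1)^2) = 6.5437
  seg4 = sqrt((-8.3)^2 + (-1.9)^2) = 8.5147
Total = 25.3176


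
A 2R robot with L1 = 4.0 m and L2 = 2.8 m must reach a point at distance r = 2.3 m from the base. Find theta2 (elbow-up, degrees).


cos(theta2) = (r^2 - L1^2 - L2^2) / (2*L1*L2)
cos(theta2) = (5.29 - 16.0 - 7.84) / 22.4
cos(theta2) = -0.828125
theta2 = 145.9066 degrees


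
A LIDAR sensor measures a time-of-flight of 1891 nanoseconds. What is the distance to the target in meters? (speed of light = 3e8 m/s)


tof = 1891 ns = 1.891e-06 s
dist = c * tof / 2
= 3e8 * 1.891e-06 / 2
= 283.65 m


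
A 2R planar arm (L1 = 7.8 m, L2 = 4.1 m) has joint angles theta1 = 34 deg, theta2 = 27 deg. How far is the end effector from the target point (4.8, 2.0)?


End effector via forward kinematics:
x = L1*cos(t1) + L2*cos(t1+t2) = 8.4542
y = L1*sin(t1) + L2*sin(t1+t2) = 7.9476
Distance to target:
d = sqrt((4.8 - 8.4542)^2 + (2.0 - 7.9476)^2)
= sqrt(13.3533 + 35.3745)
= 6.9805 m


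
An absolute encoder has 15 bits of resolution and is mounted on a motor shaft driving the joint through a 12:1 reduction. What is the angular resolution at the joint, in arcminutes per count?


counts = 2^15 = 32768
effective counts at joint = 32768 * 12 = 393216
resolution = 360*60 / 393216
= 0.0549 arcmin/count


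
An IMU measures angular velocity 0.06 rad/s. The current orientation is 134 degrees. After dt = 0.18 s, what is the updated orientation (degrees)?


delta_theta = w * dt = 0.06 * 0.18 = 0.0108 rad
= 0.6188 deg
theta_new = 134 + 0.6188 = 134.6188 deg


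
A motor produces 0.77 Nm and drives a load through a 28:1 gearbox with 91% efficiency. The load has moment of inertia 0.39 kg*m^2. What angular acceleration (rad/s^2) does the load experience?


tau_out = tau_motor * N * eta
= 0.77 * 28 * 0.91 = 19.6196 Nm
alpha = tau_out / I = 19.6196 / 0.39
= 50.3067 rad/s^2


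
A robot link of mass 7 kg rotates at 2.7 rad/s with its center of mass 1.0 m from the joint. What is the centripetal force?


F = m * omega^2 * r
= 7 * 2.7^2 * 1.0
= 7 * 7.29 * 1.0
= 51.03 N


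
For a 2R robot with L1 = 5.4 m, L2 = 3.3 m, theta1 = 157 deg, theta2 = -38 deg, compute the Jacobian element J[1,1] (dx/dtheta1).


J[1,1] = -L1*sin(t1) - L2*sin(t1+t2)
= -5.4*sin(157) - 3.3*sin(119)
= -4.9962


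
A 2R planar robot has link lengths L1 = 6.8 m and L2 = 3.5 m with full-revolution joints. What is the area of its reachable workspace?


r_max = L1 + L2 = 10.3 m
r_min = |L1 - L2| = 3.3 m
Area = pi*(r_max^2 - r_min^2)
= pi*(106.09 - 10.89)
= pi * 95.2
= 299.0796 m^2


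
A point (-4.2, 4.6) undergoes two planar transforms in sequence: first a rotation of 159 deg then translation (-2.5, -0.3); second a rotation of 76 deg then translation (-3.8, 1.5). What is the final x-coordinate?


After transform 1:
x1 = cos(159)*-4.2 - sin(159)*4.6 + -2.5 = -0.2275
y1 = sin(159)*-4.2 + cos(159)*4.6 + -0.3 = -6.0996
After transform 2:
x2 = cos(76)*-0.2275 - sin(76)*-6.0996 + -3.8
= 2.0634


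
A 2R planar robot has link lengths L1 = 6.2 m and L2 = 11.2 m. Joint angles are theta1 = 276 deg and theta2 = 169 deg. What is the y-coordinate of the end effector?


Convert angles to radians: theta1 = 4.8171, theta2 = 2.9496
y = L1*sin(theta1) + L2*sin(theta1+theta2)
y = -6.166 + 11.1574
y = 4.9913


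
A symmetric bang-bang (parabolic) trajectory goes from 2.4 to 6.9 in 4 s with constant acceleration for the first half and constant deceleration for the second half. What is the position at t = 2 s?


Symmetric rest-to-rest: each phase covers (pf-p0)/2 in time T/2. 0.5*a*(T/2)^2 = (pf-p0)/2 => a = 4*(pf-p0)/T^2
a = 4*(6.9-2.4)/4^2 = 1.125
t = 2 is in the acceleration phase (t <= T/2).
p = p0 + 0.5*a*t^2 = 2.4 + 0.5*1.125*2^2
= 4.65


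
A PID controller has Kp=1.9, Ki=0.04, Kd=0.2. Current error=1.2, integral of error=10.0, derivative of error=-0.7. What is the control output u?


u = Kp*e + Ki*int(e) + Kd*de/dt
= 1.9*1.2 + 0.04*10.0 + 0.2*(-0.7)
= 2.28 + 0.4 + -0.14
= 2.54


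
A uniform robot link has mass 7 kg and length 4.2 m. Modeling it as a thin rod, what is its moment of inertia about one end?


I = (1/3) * m * L^2
= (1/3) * 7 * 4.2^2
= 0.333333 * 7 * 17.64
= 41.16 kg*m^2


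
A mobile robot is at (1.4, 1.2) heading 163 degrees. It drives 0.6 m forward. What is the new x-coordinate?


x_new = x0 + d*cos(theta)
= 1.4 + 0.6*cos(163)
= 1.4 + -0.5738
= 0.8262


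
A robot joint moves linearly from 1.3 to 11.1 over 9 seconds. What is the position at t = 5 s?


s = t/T = 5/9 = 0.5556
p(t) = p0 + (pf-p0)*s
= 1.3 + (11.1 - 1.3) * 0.5556
= 6.7444


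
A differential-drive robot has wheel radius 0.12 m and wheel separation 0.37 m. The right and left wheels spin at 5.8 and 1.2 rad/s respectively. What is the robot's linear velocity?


vR = r*wR = 0.12*5.8 = 0.696 m/s
vL = r*wL = 0.12*1.2 = 0.144 m/s
v = (vR+vL)/2 = 0.42 m/s
omega = (vR-vL)/L = 1.4919 rad/s
linear velocity = 0.42 m/s


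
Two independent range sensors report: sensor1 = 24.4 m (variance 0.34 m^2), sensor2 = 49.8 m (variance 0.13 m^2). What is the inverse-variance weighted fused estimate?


w1 = (1/var1) / (1/var1 + 1/var2)
   = 2.9412 / (2.9412 + 7.6923) = 0.2766
w2 = 1 - w1 = 0.7234
fused = w1*s1 + w2*s2 = 6.7489 + 36.0255
= 42.7745 m


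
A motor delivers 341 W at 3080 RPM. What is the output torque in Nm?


omega = 3080 * 2*pi/60 = 322.5368 rad/s
tau = P / omega = 341 / 322.5368
= 1.0572 Nm


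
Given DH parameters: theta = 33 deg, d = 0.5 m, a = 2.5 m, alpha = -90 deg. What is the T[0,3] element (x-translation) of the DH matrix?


T[0,3] = a * cos(theta)
= 2.5 * cos(33 deg)
= 2.5 * 0.8387
= 2.0967


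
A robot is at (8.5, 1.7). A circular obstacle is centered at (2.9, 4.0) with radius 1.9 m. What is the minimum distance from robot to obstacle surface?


center_dist = sqrt((8.5-2.9)^2 + (1.7-4.0)^2)
= sqrt(31.36 + 5.29)
= 6.0539
min_dist = center_dist - radius = 6.0539 - 1.9 = 4.1539 m


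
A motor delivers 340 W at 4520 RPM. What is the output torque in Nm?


omega = 4520 * 2*pi/60 = 473.3333 rad/s
tau = P / omega = 340 / 473.3333
= 0.7183 Nm


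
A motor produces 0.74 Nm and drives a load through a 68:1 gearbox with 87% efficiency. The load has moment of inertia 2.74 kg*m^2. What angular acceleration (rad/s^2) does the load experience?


tau_out = tau_motor * N * eta
= 0.74 * 68 * 0.87 = 43.7784 Nm
alpha = tau_out / I = 43.7784 / 2.74
= 15.9775 rad/s^2


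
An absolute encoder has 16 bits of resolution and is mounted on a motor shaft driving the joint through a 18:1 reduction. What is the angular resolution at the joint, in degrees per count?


counts = 2^16 = 65536
effective counts at joint = 65536 * 18 = 1179648
resolution = 360 / 1179648
= 3.0518e-04 deg/count


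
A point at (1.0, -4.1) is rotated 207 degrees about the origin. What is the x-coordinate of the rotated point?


x' = x*cos(theta) - y*sin(theta)
cos(207 deg) = -0.891, sin(207 deg) = -0.454
x' = 1.0 * -0.891 - -4.1 * -0.454
= -0.891 - 1.8614
= -2.7524


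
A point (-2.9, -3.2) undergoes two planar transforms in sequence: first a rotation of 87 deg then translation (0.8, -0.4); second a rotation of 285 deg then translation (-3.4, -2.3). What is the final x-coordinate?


After transform 1:
x1 = cos(87)*-2.9 - sin(87)*-3.2 + 0.8 = 3.8438
y1 = sin(87)*-2.9 + cos(87)*-3.2 + -0.4 = -3.4635
After transform 2:
x2 = cos(285)*3.8438 - sin(285)*-3.4635 + -3.4
= -5.7506


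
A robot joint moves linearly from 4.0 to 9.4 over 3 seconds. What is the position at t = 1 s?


s = t/T = 1/3 = 0.3333
p(t) = p0 + (pf-p0)*s
= 4.0 + (9.4 - 4.0) * 0.3333
= 5.8


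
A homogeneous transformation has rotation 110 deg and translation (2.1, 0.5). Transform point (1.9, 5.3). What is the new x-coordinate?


x' = cos(theta)*px - sin(theta)*py + tx
= -0.342*1.9 - 0.9397*5.3 + 2.1
= -3.5302


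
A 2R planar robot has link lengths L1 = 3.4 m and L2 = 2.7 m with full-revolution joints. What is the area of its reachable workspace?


r_max = L1 + L2 = 6.1 m
r_min = |L1 - L2| = 0.7 m
Area = pi*(r_max^2 - r_min^2)
= pi*(37.21 - 0.49)
= pi * 36.72
= 115.3593 m^2


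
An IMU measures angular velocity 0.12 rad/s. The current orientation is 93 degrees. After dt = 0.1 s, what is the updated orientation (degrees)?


delta_theta = w * dt = 0.12 * 0.1 = 0.012 rad
= 0.6875 deg
theta_new = 93 + 0.6875 = 93.6875 deg


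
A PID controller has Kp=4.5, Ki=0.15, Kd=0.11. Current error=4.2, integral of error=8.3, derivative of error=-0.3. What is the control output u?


u = Kp*e + Ki*int(e) + Kd*de/dt
= 4.5*4.2 + 0.15*8.3 + 0.11*(-0.3)
= 18.9 + 1.245 + -0.033
= 20.112


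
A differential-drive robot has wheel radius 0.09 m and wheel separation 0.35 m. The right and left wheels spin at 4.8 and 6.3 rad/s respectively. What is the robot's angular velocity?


vR = r*wR = 0.09*4.8 = 0.432 m/s
vL = r*wL = 0.09*6.3 = 0.567 m/s
v = (vR+vL)/2 = 0.4995 m/s
omega = (vR-vL)/L = -0.3857 rad/s
angular velocity = -0.3857 rad/s


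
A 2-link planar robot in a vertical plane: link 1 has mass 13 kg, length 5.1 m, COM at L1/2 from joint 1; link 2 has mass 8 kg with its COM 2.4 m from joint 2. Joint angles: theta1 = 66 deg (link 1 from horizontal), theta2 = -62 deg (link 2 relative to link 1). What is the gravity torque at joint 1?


Horizontal distance from joint 1 to link-1 COM:
  x_c1 = (L1/2)*cos(t1) = 2.55 * 0.4067 = 1.0372 m
Horizontal distance from joint 1 to link-2 COM:
  x_c2 = L1*cos(t1) + Lc2*cos(t1+t2)
       = 5.1*0.4067 + 2.4*0.9976 = 4.4685 m
tau1 = m1*g*x_c1 + m2*g*x_c2
     = 13*9.81*1.0372 + 8*9.81*4.4685
     = 132.2714 + 350.6887
     = 482.9601 Nm


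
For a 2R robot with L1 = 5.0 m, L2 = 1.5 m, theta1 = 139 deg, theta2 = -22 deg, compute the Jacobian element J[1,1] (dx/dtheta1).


J[1,1] = -L1*sin(t1) - L2*sin(t1+t2)
= -5.0*sin(139) - 1.5*sin(117)
= -4.6168


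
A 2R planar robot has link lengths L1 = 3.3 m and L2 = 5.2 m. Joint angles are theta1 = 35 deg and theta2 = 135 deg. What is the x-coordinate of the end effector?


Convert angles to radians: theta1 = 0.6109, theta2 = 2.3562
x = L1*cos(theta1) + L2*cos(theta1+theta2)
x = 2.7032 + -5.121
x = -2.4178


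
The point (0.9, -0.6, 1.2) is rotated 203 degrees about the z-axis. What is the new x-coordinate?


Rotation about z-axis: x' = x*cos(theta) - y*sin(theta)
= 0.9 * -0.9205 - -0.6 * -0.3907
= -1.0629


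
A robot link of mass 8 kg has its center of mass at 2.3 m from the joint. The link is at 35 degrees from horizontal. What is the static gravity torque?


tau = m*g*L*cos(angle)
= 8 * 9.81 * 2.3 * cos(35 deg)
= 8 * 9.81 * 2.3 * 0.8192
= 147.8602 Nm


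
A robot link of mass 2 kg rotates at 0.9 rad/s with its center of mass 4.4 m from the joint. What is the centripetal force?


F = m * omega^2 * r
= 2 * 0.9^2 * 4.4
= 2 * 0.81 * 4.4
= 7.128 N


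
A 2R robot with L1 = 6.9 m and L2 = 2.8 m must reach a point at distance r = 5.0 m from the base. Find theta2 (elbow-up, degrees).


cos(theta2) = (r^2 - L1^2 - L2^2) / (2*L1*L2)
cos(theta2) = (25.0 - 47.61 - 7.84) / 38.64
cos(theta2) = -0.788043
theta2 = 142.003 degrees


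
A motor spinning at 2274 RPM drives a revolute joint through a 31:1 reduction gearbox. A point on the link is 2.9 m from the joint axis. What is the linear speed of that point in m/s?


omega_motor = 2274 * 2*pi/60 = 238.1327 rad/s
omega_joint = omega_motor / 31 = 7.6817 rad/s
v = omega_joint * r = 7.6817 * 2.9
= 22.2769 m/s


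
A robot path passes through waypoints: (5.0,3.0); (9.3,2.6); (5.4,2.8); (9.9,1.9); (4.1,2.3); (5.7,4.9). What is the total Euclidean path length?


Segment lengths:
  seg1 = sqrt((4.3)^2 + (-0.4)^2) = 4.3186
  seg2 = sqrt((-3.9)^2 + (0.2)^2) = 3.9051
  seg3 = sqrt((4.5)^2 + (-0.9)^2) = 4.5891
  seg4 = sqrt((-5.8)^2 + (0.4)^2) = 5.8138
  seg5 = sqrt((1.6)^2 + (2.6)^2) = 3.0529
Total = 21.6795


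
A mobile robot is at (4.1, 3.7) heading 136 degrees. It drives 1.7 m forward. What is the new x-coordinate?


x_new = x0 + d*cos(theta)
= 4.1 + 1.7*cos(136)
= 4.1 + -1.2229
= 2.8771


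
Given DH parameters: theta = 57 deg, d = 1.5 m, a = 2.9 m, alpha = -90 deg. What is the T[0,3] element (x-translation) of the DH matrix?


T[0,3] = a * cos(theta)
= 2.9 * cos(57 deg)
= 2.9 * 0.5446
= 1.5795


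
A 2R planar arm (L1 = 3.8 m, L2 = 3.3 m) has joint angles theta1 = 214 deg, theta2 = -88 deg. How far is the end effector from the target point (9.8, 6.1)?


End effector via forward kinematics:
x = L1*cos(t1) + L2*cos(t1+t2) = -5.09
y = L1*sin(t1) + L2*sin(t1+t2) = 0.5448
Distance to target:
d = sqrt((9.8 - -5.09)^2 + (6.1 - 0.5448)^2)
= sqrt(221.7131 + 30.86)
= 15.8925 m


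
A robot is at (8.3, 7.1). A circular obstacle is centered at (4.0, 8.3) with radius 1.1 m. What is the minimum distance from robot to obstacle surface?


center_dist = sqrt((8.3-4.0)^2 + (7.1-8.3)^2)
= sqrt(18.49 + 1.44)
= 4.4643
min_dist = center_dist - radius = 4.4643 - 1.1 = 3.3643 m


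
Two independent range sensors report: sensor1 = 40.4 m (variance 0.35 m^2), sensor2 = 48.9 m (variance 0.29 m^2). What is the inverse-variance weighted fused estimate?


w1 = (1/var1) / (1/var1 + 1/var2)
   = 2.8571 / (2.8571 + 3.4483) = 0.4531
w2 = 1 - w1 = 0.5469
fused = w1*s1 + w2*s2 = 18.3062 + 26.7422
= 45.0484 m


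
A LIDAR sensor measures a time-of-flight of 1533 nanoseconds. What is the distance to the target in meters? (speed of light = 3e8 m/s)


tof = 1533 ns = 1.533e-06 s
dist = c * tof / 2
= 3e8 * 1.533e-06 / 2
= 229.95 m


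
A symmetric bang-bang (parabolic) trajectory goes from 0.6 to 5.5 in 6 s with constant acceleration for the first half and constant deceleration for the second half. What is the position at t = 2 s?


Symmetric rest-to-rest: each phase covers (pf-p0)/2 in time T/2. 0.5*a*(T/2)^2 = (pf-p0)/2 => a = 4*(pf-p0)/T^2
a = 4*(5.5-0.6)/6^2 = 0.5444
t = 2 is in the acceleration phase (t <= T/2).
p = p0 + 0.5*a*t^2 = 0.6 + 0.5*0.5444*2^2
= 1.6889


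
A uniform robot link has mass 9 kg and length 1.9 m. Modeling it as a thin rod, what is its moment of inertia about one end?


I = (1/3) * m * L^2
= (1/3) * 9 * 1.9^2
= 0.333333 * 9 * 3.61
= 10.83 kg*m^2


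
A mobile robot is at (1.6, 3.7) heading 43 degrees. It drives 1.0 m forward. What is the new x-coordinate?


x_new = x0 + d*cos(theta)
= 1.6 + 1.0*cos(43)
= 1.6 + 0.7314
= 2.3314


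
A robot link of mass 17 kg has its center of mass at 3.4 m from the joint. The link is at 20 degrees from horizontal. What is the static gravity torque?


tau = m*g*L*cos(angle)
= 17 * 9.81 * 3.4 * cos(20 deg)
= 17 * 9.81 * 3.4 * 0.9397
= 532.8226 Nm


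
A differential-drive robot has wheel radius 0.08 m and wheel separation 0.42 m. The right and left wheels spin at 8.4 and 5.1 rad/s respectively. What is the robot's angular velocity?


vR = r*wR = 0.08*8.4 = 0.672 m/s
vL = r*wL = 0.08*5.1 = 0.408 m/s
v = (vR+vL)/2 = 0.54 m/s
omega = (vR-vL)/L = 0.6286 rad/s
angular velocity = 0.6286 rad/s


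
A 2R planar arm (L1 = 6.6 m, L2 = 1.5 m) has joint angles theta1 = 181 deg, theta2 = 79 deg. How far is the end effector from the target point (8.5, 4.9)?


End effector via forward kinematics:
x = L1*cos(t1) + L2*cos(t1+t2) = -6.8595
y = L1*sin(t1) + L2*sin(t1+t2) = -1.5924
Distance to target:
d = sqrt((8.5 - -6.8595)^2 + (4.9 - -1.5924)^2)
= sqrt(235.9132 + 42.1512)
= 16.6753 m


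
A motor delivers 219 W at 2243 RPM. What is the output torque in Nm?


omega = 2243 * 2*pi/60 = 234.8864 rad/s
tau = P / omega = 219 / 234.8864
= 0.9324 Nm


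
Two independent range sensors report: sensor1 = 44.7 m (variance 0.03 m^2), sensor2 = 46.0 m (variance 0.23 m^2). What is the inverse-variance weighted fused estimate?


w1 = (1/var1) / (1/var1 + 1/var2)
   = 33.3333 / (33.3333 + 4.3478) = 0.8846
w2 = 1 - w1 = 0.1154
fused = w1*s1 + w2*s2 = 39.5423 + 5.3077
= 44.85 m


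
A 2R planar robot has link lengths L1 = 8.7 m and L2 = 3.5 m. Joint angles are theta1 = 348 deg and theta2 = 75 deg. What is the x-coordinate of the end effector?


Convert angles to radians: theta1 = 6.0737, theta2 = 1.309
x = L1*cos(theta1) + L2*cos(theta1+theta2)
x = 8.5099 + 1.589
x = 10.0989


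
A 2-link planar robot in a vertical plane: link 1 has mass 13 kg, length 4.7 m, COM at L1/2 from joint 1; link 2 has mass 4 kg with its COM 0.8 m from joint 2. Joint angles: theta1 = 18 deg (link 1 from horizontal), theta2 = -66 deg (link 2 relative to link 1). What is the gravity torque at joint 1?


Horizontal distance from joint 1 to link-1 COM:
  x_c1 = (L1/2)*cos(t1) = 2.35 * 0.9511 = 2.235 m
Horizontal distance from joint 1 to link-2 COM:
  x_c2 = L1*cos(t1) + Lc2*cos(t1+t2)
       = 4.7*0.9511 + 0.8*0.6691 = 5.0053 m
tau1 = m1*g*x_c1 + m2*g*x_c2
     = 13*9.81*2.235 + 4*9.81*5.0053
     = 285.0274 + 196.4068
     = 481.4342 Nm


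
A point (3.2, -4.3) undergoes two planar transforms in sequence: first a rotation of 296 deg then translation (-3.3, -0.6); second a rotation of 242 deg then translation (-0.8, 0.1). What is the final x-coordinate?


After transform 1:
x1 = cos(296)*3.2 - sin(296)*-4.3 + -3.3 = -5.762
y1 = sin(296)*3.2 + cos(296)*-4.3 + -0.6 = -5.3611
After transform 2:
x2 = cos(242)*-5.762 - sin(242)*-5.3611 + -0.8
= -2.8285


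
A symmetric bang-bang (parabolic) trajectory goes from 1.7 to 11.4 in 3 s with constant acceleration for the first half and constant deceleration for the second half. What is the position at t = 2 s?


Symmetric rest-to-rest: each phase covers (pf-p0)/2 in time T/2. 0.5*a*(T/2)^2 = (pf-p0)/2 => a = 4*(pf-p0)/T^2
a = 4*(11.4-1.7)/3^2 = 4.3111
t = 2 is in the deceleration phase (t > T/2).
p = pf - 0.5*a*(T-t)^2 = 11.4 - 0.5*4.3111*1^2
= 9.2444


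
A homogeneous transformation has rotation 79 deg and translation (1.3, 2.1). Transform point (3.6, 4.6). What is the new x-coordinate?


x' = cos(theta)*px - sin(theta)*py + tx
= 0.1908*3.6 - 0.9816*4.6 + 1.3
= -2.5286


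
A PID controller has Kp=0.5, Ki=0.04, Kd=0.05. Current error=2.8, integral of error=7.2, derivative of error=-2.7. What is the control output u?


u = Kp*e + Ki*int(e) + Kd*de/dt
= 0.5*2.8 + 0.04*7.2 + 0.05*(-2.7)
= 1.4 + 0.288 + -0.135
= 1.553


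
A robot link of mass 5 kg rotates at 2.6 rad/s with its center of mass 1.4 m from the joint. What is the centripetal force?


F = m * omega^2 * r
= 5 * 2.6^2 * 1.4
= 5 * 6.76 * 1.4
= 47.32 N


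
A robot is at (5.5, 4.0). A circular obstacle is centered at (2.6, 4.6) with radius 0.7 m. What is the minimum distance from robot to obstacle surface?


center_dist = sqrt((5.5-2.6)^2 + (4.0-4.6)^2)
= sqrt(8.41 + 0.36)
= 2.9614
min_dist = center_dist - radius = 2.9614 - 0.7 = 2.2614 m


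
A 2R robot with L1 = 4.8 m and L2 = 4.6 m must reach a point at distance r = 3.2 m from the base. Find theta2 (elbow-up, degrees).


cos(theta2) = (r^2 - L1^2 - L2^2) / (2*L1*L2)
cos(theta2) = (10.24 - 23.04 - 21.16) / 44.16
cos(theta2) = -0.769022
theta2 = 140.2661 degrees


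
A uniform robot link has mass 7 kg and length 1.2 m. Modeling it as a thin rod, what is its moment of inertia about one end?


I = (1/3) * m * L^2
= (1/3) * 7 * 1.2^2
= 0.333333 * 7 * 1.44
= 3.36 kg*m^2


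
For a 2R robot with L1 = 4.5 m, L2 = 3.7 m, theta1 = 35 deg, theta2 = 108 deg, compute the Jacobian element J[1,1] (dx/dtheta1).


J[1,1] = -L1*sin(t1) - L2*sin(t1+t2)
= -4.5*sin(35) - 3.7*sin(143)
= -4.8078


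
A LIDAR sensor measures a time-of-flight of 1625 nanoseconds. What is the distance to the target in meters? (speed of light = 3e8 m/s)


tof = 1625 ns = 1.625e-06 s
dist = c * tof / 2
= 3e8 * 1.625e-06 / 2
= 243.75 m


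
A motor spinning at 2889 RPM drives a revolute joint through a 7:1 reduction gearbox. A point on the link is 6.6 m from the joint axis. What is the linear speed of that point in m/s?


omega_motor = 2889 * 2*pi/60 = 302.5354 rad/s
omega_joint = omega_motor / 7 = 43.2193 rad/s
v = omega_joint * r = 43.2193 * 6.6
= 285.2476 m/s


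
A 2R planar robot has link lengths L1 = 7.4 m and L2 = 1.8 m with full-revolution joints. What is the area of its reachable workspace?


r_max = L1 + L2 = 9.2 m
r_min = |L1 - L2| = 5.6 m
Area = pi*(r_max^2 - r_min^2)
= pi*(84.64 - 31.36)
= pi * 53.28
= 167.3841 m^2


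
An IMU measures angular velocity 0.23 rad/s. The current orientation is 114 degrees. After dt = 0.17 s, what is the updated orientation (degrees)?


delta_theta = w * dt = 0.23 * 0.17 = 0.0391 rad
= 2.2403 deg
theta_new = 114 + 2.2403 = 116.2403 deg


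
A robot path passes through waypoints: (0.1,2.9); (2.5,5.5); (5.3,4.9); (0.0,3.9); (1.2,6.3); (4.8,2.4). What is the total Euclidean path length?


Segment lengths:
  seg1 = sqrt((2.4)^2 + (2.6)^2) = 3.5384
  seg2 = sqrt((2.8)^2 + (-0.6)^2) = 2.8636
  seg3 = sqrt((-5.3)^2 + (-1.0)^2) = 5.3935
  seg4 = sqrt((1.2)^2 + (2.4)^2) = 2.6833
  seg5 = sqrt((3.6)^2 + (-3.9)^2) = 5.3075
Total = 19.7863


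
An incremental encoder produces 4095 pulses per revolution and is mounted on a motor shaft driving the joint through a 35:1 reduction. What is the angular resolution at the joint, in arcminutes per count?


counts per rev = 4095
effective counts at joint = 4095 * 35 = 143325
resolution = 360*60 / 143325
= 0.1507 arcmin/count


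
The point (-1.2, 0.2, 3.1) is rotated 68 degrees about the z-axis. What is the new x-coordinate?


Rotation about z-axis: x' = x*cos(theta) - y*sin(theta)
= -1.2 * 0.3746 - 0.2 * 0.9272
= -0.635


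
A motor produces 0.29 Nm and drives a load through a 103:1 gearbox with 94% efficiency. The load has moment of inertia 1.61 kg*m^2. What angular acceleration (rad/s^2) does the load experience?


tau_out = tau_motor * N * eta
= 0.29 * 103 * 0.94 = 28.0778 Nm
alpha = tau_out / I = 28.0778 / 1.61
= 17.4396 rad/s^2


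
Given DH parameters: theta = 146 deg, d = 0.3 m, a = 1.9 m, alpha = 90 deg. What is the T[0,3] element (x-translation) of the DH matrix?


T[0,3] = a * cos(theta)
= 1.9 * cos(146 deg)
= 1.9 * -0.829
= -1.5752


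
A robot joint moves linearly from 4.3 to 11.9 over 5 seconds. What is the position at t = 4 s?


s = t/T = 4/5 = 0.8
p(t) = p0 + (pf-p0)*s
= 4.3 + (11.9 - 4.3) * 0.8
= 10.38


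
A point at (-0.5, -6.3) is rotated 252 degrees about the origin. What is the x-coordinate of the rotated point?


x' = x*cos(theta) - y*sin(theta)
cos(252 deg) = -0.309, sin(252 deg) = -0.9511
x' = -0.5 * -0.309 - -6.3 * -0.9511
= 0.1545 - 5.9917
= -5.8371


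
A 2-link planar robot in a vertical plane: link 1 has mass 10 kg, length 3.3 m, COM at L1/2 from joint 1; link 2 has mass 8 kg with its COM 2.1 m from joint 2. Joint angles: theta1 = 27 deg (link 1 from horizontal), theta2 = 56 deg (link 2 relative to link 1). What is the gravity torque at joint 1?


Horizontal distance from joint 1 to link-1 COM:
  x_c1 = (L1/2)*cos(t1) = 1.65 * 0.891 = 1.4702 m
Horizontal distance from joint 1 to link-2 COM:
  x_c2 = L1*cos(t1) + Lc2*cos(t1+t2)
       = 3.3*0.891 + 2.1*0.1219 = 3.1962 m
tau1 = m1*g*x_c1 + m2*g*x_c2
     = 10*9.81*1.4702 + 8*9.81*3.1962
     = 144.2228 + 250.8415
     = 395.0642 Nm


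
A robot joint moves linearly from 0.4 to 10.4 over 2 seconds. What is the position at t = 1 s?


s = t/T = 1/2 = 0.5
p(t) = p0 + (pf-p0)*s
= 0.4 + (10.4 - 0.4) * 0.5
= 5.4


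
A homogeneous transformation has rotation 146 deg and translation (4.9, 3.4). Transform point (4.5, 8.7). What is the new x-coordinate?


x' = cos(theta)*px - sin(theta)*py + tx
= -0.829*4.5 - 0.5592*8.7 + 4.9
= -3.6956


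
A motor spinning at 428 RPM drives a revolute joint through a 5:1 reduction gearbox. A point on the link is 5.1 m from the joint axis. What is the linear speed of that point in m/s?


omega_motor = 428 * 2*pi/60 = 44.8201 rad/s
omega_joint = omega_motor / 5 = 8.964 rad/s
v = omega_joint * r = 8.964 * 5.1
= 45.7165 m/s


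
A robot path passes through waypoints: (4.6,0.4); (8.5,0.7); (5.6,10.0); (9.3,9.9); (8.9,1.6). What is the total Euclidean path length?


Segment lengths:
  seg1 = sqrt((3.9)^2 + (0.3)^2) = 3.9115
  seg2 = sqrt((-2.9)^2 + (9.3)^2) = 9.7417
  seg3 = sqrt((3.7)^2 + (-0.1)^2) = 3.7014
  seg4 = sqrt((-0.4)^2 + (-8.3)^2) = 8.3096
Total = 25.6642


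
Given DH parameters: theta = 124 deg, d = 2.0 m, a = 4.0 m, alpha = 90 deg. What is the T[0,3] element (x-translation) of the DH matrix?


T[0,3] = a * cos(theta)
= 4.0 * cos(124 deg)
= 4.0 * -0.5592
= -2.2368


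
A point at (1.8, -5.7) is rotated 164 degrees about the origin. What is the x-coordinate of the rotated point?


x' = x*cos(theta) - y*sin(theta)
cos(164 deg) = -0.9613, sin(164 deg) = 0.2756
x' = 1.8 * -0.9613 - -5.7 * 0.2756
= -1.7303 - -1.5711
= -0.1591


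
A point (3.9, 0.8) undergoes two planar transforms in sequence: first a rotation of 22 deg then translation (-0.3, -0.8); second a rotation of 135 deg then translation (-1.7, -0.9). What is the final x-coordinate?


After transform 1:
x1 = cos(22)*3.9 - sin(22)*0.8 + -0.3 = 3.0163
y1 = sin(22)*3.9 + cos(22)*0.8 + -0.8 = 1.4027
After transform 2:
x2 = cos(135)*3.0163 - sin(135)*1.4027 + -1.7
= -4.8247


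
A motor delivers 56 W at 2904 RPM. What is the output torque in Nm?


omega = 2904 * 2*pi/60 = 304.1062 rad/s
tau = P / omega = 56 / 304.1062
= 0.1841 Nm


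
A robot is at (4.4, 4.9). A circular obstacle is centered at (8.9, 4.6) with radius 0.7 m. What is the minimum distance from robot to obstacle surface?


center_dist = sqrt((4.4-8.9)^2 + (4.9-4.6)^2)
= sqrt(20.25 + 0.09)
= 4.51
min_dist = center_dist - radius = 4.51 - 0.7 = 3.81 m


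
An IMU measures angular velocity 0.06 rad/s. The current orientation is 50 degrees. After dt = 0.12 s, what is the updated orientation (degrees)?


delta_theta = w * dt = 0.06 * 0.12 = 0.0072 rad
= 0.4125 deg
theta_new = 50 + 0.4125 = 50.4125 deg


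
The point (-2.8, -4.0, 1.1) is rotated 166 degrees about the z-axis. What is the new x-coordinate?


Rotation about z-axis: x' = x*cos(theta) - y*sin(theta)
= -2.8 * -0.9703 - -4.0 * 0.2419
= 3.6845


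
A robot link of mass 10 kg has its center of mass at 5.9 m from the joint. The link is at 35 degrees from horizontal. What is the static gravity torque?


tau = m*g*L*cos(angle)
= 10 * 9.81 * 5.9 * cos(35 deg)
= 10 * 9.81 * 5.9 * 0.8192
= 474.117 Nm


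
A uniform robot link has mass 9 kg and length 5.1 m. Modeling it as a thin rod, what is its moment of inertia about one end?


I = (1/3) * m * L^2
= (1/3) * 9 * 5.1^2
= 0.333333 * 9 * 26.01
= 78.03 kg*m^2


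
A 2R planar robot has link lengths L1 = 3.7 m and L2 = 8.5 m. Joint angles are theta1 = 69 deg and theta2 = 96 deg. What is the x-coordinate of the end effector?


Convert angles to radians: theta1 = 1.2043, theta2 = 1.6755
x = L1*cos(theta1) + L2*cos(theta1+theta2)
x = 1.326 + -8.2104
x = -6.8844


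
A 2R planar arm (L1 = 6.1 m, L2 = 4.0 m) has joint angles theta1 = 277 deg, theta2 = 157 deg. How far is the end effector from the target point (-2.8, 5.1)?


End effector via forward kinematics:
x = L1*cos(t1) + L2*cos(t1+t2) = 1.846
y = L1*sin(t1) + L2*sin(t1+t2) = -2.2095
Distance to target:
d = sqrt((-2.8 - 1.846)^2 + (5.1 - -2.2095)^2)
= sqrt(21.5849 + 53.4286)
= 8.661 m


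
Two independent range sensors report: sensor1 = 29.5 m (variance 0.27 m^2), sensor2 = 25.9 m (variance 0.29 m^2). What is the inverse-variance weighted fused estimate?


w1 = (1/var1) / (1/var1 + 1/var2)
   = 3.7037 / (3.7037 + 3.4483) = 0.5179
w2 = 1 - w1 = 0.4821
fused = w1*s1 + w2*s2 = 15.2768 + 12.4875
= 27.7643 m


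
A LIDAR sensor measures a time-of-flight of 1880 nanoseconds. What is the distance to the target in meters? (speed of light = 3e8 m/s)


tof = 1880 ns = 1.88e-06 s
dist = c * tof / 2
= 3e8 * 1.88e-06 / 2
= 282.0 m


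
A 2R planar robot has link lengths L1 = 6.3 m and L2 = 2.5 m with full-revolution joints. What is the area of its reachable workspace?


r_max = L1 + L2 = 8.8 m
r_min = |L1 - L2| = 3.8 m
Area = pi*(r_max^2 - r_min^2)
= pi*(77.44 - 14.44)
= pi * 63.0
= 197.9203 m^2


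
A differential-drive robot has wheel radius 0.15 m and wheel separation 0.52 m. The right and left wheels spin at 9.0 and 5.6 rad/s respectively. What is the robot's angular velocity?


vR = r*wR = 0.15*9.0 = 1.35 m/s
vL = r*wL = 0.15*5.6 = 0.84 m/s
v = (vR+vL)/2 = 1.095 m/s
omega = (vR-vL)/L = 0.9808 rad/s
angular velocity = 0.9808 rad/s


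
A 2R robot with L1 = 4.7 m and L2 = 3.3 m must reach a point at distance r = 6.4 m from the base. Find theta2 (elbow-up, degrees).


cos(theta2) = (r^2 - L1^2 - L2^2) / (2*L1*L2)
cos(theta2) = (40.96 - 22.09 - 10.89) / 31.02
cos(theta2) = 0.257253
theta2 = 75.0929 degrees


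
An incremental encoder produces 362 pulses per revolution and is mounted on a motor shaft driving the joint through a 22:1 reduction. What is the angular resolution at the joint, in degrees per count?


counts per rev = 362
effective counts at joint = 362 * 22 = 7964
resolution = 360 / 7964
= 0.0452 deg/count


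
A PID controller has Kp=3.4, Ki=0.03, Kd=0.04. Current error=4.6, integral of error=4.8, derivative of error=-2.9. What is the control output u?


u = Kp*e + Ki*int(e) + Kd*de/dt
= 3.4*4.6 + 0.03*4.8 + 0.04*(-2.9)
= 15.64 + 0.144 + -0.116
= 15.668


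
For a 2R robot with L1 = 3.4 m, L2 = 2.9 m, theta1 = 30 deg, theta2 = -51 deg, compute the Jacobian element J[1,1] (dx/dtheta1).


J[1,1] = -L1*sin(t1) - L2*sin(t1+t2)
= -3.4*sin(30) - 2.9*sin(-21)
= -0.6607


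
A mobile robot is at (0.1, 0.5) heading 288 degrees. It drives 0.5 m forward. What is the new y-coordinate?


y_new = y0 + d*sin(theta)
= 0.5 + 0.5*sin(288)
= 0.5 + -0.4755
= 0.0245


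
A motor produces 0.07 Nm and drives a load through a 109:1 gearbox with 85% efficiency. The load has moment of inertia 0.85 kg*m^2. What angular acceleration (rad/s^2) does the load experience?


tau_out = tau_motor * N * eta
= 0.07 * 109 * 0.85 = 6.4855 Nm
alpha = tau_out / I = 6.4855 / 0.85
= 7.63 rad/s^2


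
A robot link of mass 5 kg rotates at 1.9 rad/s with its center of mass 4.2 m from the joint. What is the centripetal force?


F = m * omega^2 * r
= 5 * 1.9^2 * 4.2
= 5 * 3.61 * 4.2
= 75.81 N


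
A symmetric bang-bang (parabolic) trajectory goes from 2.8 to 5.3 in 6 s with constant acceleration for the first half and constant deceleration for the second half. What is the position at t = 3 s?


Symmetric rest-to-rest: each phase covers (pf-p0)/2 in time T/2. 0.5*a*(T/2)^2 = (pf-p0)/2 => a = 4*(pf-p0)/T^2
a = 4*(5.3-2.8)/6^2 = 0.2778
t = 3 is in the acceleration phase (t <= T/2).
p = p0 + 0.5*a*t^2 = 2.8 + 0.5*0.2778*3^2
= 4.05


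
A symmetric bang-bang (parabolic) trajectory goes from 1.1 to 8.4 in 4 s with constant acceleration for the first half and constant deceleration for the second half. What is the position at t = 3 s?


Symmetric rest-to-rest: each phase covers (pf-p0)/2 in time T/2. 0.5*a*(T/2)^2 = (pf-p0)/2 => a = 4*(pf-p0)/T^2
a = 4*(8.4-1.1)/4^2 = 1.825
t = 3 is in the deceleration phase (t > T/2).
p = pf - 0.5*a*(T-t)^2 = 8.4 - 0.5*1.825*1^2
= 7.4875


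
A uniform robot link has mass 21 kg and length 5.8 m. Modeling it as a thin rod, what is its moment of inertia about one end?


I = (1/3) * m * L^2
= (1/3) * 21 * 5.8^2
= 0.333333 * 21 * 33.64
= 235.48 kg*m^2


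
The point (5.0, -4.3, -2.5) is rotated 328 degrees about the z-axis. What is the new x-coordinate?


Rotation about z-axis: x' = x*cos(theta) - y*sin(theta)
= 5.0 * 0.848 - -4.3 * -0.5299
= 1.9616


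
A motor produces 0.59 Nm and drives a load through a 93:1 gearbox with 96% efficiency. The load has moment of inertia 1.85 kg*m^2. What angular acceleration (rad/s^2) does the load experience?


tau_out = tau_motor * N * eta
= 0.59 * 93 * 0.96 = 52.6752 Nm
alpha = tau_out / I = 52.6752 / 1.85
= 28.4731 rad/s^2


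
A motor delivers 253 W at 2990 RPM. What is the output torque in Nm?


omega = 2990 * 2*pi/60 = 313.1121 rad/s
tau = P / omega = 253 / 313.1121
= 0.808 Nm


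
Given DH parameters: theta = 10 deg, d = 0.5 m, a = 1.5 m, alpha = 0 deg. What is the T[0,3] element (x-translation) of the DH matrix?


T[0,3] = a * cos(theta)
= 1.5 * cos(10 deg)
= 1.5 * 0.9848
= 1.4772


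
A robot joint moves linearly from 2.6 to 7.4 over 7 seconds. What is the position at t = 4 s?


s = t/T = 4/7 = 0.5714
p(t) = p0 + (pf-p0)*s
= 2.6 + (7.4 - 2.6) * 0.5714
= 5.3429


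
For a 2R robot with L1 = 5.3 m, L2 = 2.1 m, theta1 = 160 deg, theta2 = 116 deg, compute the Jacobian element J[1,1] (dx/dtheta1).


J[1,1] = -L1*sin(t1) - L2*sin(t1+t2)
= -5.3*sin(160) - 2.1*sin(276)
= 0.2758


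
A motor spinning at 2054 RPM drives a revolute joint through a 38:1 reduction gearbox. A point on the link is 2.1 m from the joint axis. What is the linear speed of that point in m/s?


omega_motor = 2054 * 2*pi/60 = 215.0944 rad/s
omega_joint = omega_motor / 38 = 5.6604 rad/s
v = omega_joint * r = 5.6604 * 2.1
= 11.8868 m/s
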